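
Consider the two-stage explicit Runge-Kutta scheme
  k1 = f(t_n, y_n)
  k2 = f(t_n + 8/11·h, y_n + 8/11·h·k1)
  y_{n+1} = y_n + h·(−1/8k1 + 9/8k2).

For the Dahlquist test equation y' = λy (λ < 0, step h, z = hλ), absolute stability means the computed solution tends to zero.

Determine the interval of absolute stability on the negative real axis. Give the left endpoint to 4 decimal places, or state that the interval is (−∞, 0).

z∈(-1.2222,0).

Set f=λy, z=hλ:
  k1=λy_n ⇒ h·k1=z·y_n;  k2=λ(1+8/11z)y_n ⇒ h·k2=z(1+8/11z)y_n
  y_{n+1}/y_n = 1 − 1/8z + 9/8z(1+8/11z) = 1 + z + 9/11z²
  Hence R(z) = 1 + z + 9/11z².

Solve |R(x)|<1 on ℝ⁻.
x=-0.3: |R|=0.7736
R=1: x+9/11x²=0 ⇒ x=−11/9=-1.2222; min R=1−1/(4·9/11)=0.6944>−1
Confirm numerically:
  x=-1.151: |R|=0.93293 <1
  x=-0.909: |R|=0.76705 <1
  x=-0.694: |R|=0.70007 <1
  x=-1.399: |R|=1.20235 >1
  x=-1.305: |R|=1.08838 >1
Interval (-1.2222, 0).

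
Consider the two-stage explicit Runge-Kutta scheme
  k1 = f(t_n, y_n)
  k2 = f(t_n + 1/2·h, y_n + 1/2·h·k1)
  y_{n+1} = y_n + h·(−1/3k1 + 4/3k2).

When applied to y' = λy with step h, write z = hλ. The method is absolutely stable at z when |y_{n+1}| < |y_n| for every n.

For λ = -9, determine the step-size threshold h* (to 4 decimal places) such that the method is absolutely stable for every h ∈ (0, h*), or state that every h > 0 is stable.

(-1.5000,0); λ=-9 ⇒ h* = (3/2)/9 = 0.1667.

Set f=λy, z=hλ:
  k1=λy_n ⇒ h·k1=z·y_n;  k2=λ(1+1/2z)y_n ⇒ h·k2=z(1+1/2z)y_n
  y_{n+1}/y_n = 1 − 1/3z + 4/3z(1+1/2z) = 1 + z + 2/3z²
  R(z) = 1 + z + 2/3z².

Find x<0 with |R(x)|<1.
x=-1.24: |R|=0.7851
R=1: x+2/3x²=0 ⇒ x=−3/2=-1.5000; min R=1−1/(4·2/3)=0.6250>−1
Confirm numerically:
  x=-1.240: |R|=0.78507 <1
  x=-1.006: |R|=0.66869 <1
  x=-0.730: |R|=0.62527 <1
  x=-1.897: |R|=1.50207 >1
  x=-1.774: |R|=1.32405 >1
  x=-1.730: |R|=1.26527 >1
Stable set (-1.5000, 0).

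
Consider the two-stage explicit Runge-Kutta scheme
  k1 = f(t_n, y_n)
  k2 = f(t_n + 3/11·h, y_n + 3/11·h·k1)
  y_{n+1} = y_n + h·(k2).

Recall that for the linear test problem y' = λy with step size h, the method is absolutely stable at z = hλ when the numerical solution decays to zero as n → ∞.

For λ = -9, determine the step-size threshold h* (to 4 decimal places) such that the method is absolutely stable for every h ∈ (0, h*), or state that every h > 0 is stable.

With y'=λy (z=hλ):
  k1=λy_n ⇒ h·k1=z·y_n;  k2=λ(1+3/11z)y_n ⇒ h·k2=z(1+3/11z)y_n
  y_{n+1}/y_n = 1 + z(1+3/11z) = 1 + z + 3/11z²
  Hence R(z) = 1 + z + 3/11z².

Find x<0 with |R(x)|<1.
x=-1.17: |R|=0.2033
R=1: x+3/11x²=0 ⇒ x=−11/3=-3.6667; min R=1−1/(4·3/11)=0.0833>−1
Confirm numerically:
  x=-3.109: |R|=0.52715 <1
  x=-2.294: |R|=0.14121 <1
  x=-2.143: |R|=0.10949 <1
  x=-4.217: |R|=1.63293 >1
  x=-3.900: |R|=1.24818 >1
Stable set (-3.6667, 0).

(-3.6667,0); λ=-9 ⇒ h* = (11/3)/9 = 0.4074.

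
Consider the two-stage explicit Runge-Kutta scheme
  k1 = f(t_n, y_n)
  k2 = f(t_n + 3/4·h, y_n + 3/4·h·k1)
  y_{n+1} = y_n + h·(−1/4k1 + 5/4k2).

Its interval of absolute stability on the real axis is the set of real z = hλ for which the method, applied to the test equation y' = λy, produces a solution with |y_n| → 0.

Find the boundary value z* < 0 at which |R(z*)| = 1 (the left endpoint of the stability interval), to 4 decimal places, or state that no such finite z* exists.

With y'=λy (z=hλ):
  k1=λy_n ⇒ h·k1=z·y_n;  k2=λ(1+3/4z)y_n ⇒ h·k2=z(1+3/4z)y_n
  y_{n+1}/y_n = 1 − 1/4z + 5/4z(1+3/4z) = 1 + z + 15/16z²
  Hence R(z) = 1 + z + 15/16z².

Need |R(x)|<1, x<0.
x=-1.54: |R|=1.6834
R=1: x+15/16x²=0 ⇒ x=−16/15=-1.0667; min R=1−1/(4·15/16)=0.7333>−1
Confirm numerically:
  x=-0.817: |R|=0.80877 <1
  x=-0.588: |R|=0.73613 <1
  x=-0.451: |R|=0.73969 <1
  x=-1.526: |R|=1.65713 >1
  x=-1.294: |R|=1.27578 >1
  x=-1.201: |R|=1.15125 >1
Interval (-1.0667, 0).

z* = -1.0667.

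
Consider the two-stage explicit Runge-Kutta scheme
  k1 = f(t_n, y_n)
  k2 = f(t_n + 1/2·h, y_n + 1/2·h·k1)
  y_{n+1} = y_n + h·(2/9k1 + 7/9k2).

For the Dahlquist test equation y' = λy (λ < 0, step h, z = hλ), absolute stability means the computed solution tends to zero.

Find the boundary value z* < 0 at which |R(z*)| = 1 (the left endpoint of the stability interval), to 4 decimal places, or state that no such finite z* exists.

left endpoint -2.5714.

Set f=λy, z=hλ:
  k1=λy_n ⇒ h·k1=z·y_n;  k2=λ(1+1/2z)y_n ⇒ h·k2=z(1+1/2z)y_n
  y_{n+1}/y_n = 1 + 2/9z + 7/9z(1+1/2z) = 1 + z + 7/18z²
  Hence R(z) = 1 + z + 7/18z².

Find x<0 with |R(x)|<1.
x=-1.45: |R|=0.3676
R=1: x+7/18x²=0 ⇒ x=−18/7=-2.5714; min R=1−1/(4·7/18)=0.3571>−1
Confirm numerically:
  x=-2.279: |R|=0.74083 <1
  x=-1.375: |R|=0.36024 <1
  x=-1.328: |R|=0.35784 <1
  x=-3.077: |R|=1.60497 >1
  x=-2.837: |R|=1.29300 >1
  x=-2.790: |R|=1.23715 >1
Stable set (-2.5714, 0).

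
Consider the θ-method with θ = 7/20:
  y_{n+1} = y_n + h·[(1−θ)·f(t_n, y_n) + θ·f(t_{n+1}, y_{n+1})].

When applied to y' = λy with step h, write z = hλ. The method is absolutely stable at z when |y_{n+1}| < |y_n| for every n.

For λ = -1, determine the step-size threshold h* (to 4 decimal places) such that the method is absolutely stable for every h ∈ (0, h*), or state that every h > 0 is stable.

(-6.6667,0); λ=-1 ⇒ h* = (20/3)/1 = 6.6667.

With y'=λy (z=hλ):
  y_{n+1} = y_n + z·[13/20·y_n + 7/20·y_{n+1}] ⇒ (1 − 7/20z)y_{n+1} = (1 + 13/20z)y_n
  ⇒ R(z) = (1 + 13/20z)/(1 − 7/20z).

Need |R(x)|<1, x<0.
x=-1.23: |R|=0.1402
R=−1: 1+13/20x = −1+7/20x ⇒ -3/10x=2 ⇒ x=2/(-3/10)=-6.6667
Confirm numerically:
  x=-4.642: |R|=0.76858 <1
  x=-4.270: |R|=0.71177 <1
  x=-4.141: |R|=0.69065 <1
  x=-3.137: |R|=0.49527 <1
  x=-7.119: |R|=1.03886 >1
  x=-6.770: |R|=1.00920 >1
Interval (-6.6667, 0).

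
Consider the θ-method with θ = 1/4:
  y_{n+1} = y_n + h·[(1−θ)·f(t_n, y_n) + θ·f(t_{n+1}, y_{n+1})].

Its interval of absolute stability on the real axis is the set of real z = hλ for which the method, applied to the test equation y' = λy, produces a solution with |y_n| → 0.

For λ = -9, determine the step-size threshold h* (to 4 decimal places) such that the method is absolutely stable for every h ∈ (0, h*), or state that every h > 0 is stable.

(-4.0000,0); λ=-9 ⇒ h* = (4)/9 = 0.4444.

On y'=λy, z=hλ:
  y_{n+1} = y_n + z·[3/4·y_n + 1/4·y_{n+1}] ⇒ (1 − 1/4z)y_{n+1} = (1 + 3/4z)y_n
  ⇒ R(z) = (1 + 3/4z)/(1 − 1/4z).

Need |R(x)|<1, x<0.
x=-0.83: |R|=0.3126
R=−1: 1+3/4x = −1+1/4x ⇒ -1/2x=2 ⇒ x=2/(-1/2)=-4.0000
Confirm numerically:
  x=-3.349: |R|=0.82283 <1
  x=-2.805: |R|=0.64879 <1
  x=-2.603: |R|=0.57686 <1
  x=-1.703: |R|=0.19446 <1
  x=-4.514: |R|=1.12074 >1
  x=-4.339: |R|=1.08130 >1
Interval (-4.0000, 0).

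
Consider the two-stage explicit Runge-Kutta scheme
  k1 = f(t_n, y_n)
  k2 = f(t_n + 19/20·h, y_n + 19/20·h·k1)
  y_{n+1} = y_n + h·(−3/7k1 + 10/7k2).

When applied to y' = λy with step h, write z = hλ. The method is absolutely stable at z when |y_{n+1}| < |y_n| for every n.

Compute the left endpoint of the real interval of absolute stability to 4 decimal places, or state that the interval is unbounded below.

On y'=λy, z=hλ:
  k1=λy_n ⇒ h·k1=z·y_n;  k2=λ(1+19/20z)y_n ⇒ h·k2=z(1+19/20z)y_n
  y_{n+1}/y_n = 1 − 3/7z + 10/7z(1+19/20z) = 1 + z + 19/14z²
  Hence R(z) = 1 + z + 19/14z².

Find x<0 with |R(x)|<1.
x=-0.86: |R|=1.1437
R=1: x+19/14x²=0 ⇒ x=−14/19=-0.7368; min R=1−1/(4·19/14)=0.8158>−1
Confirm numerically:
  x=-0.699: |R|=0.96410 <1
  x=-0.545: |R|=0.85811 <1
  x=-0.316: |R|=0.81952 <1
  x=-1.189: |R|=1.72962 >1
  x=-1.121: |R|=1.58444 >1
Interval (-0.7368, 0).

left endpoint -0.7368.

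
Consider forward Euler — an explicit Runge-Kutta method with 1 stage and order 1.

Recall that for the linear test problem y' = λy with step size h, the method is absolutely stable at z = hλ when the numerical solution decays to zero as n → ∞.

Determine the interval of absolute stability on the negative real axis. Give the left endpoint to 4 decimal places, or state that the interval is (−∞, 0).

Test eqn y'=λy, z=hλ:
  order 1, 1-stage ⇒ R(z)=1+z
  (e.g. R(-0.87)=0.13000, |R|=0.13000)

Boundary: |R(x)|=1, x<0.
x=-0.87: |R|=0.1300
|R(-2.27)|=1.2700 |R(-1.4)|=0.4000 |R(-0.87)|=0.1300
Bisect:
  x_lo=-2.5479 |R|=1.5479  x_hi=-0.0912 |R|=0.9088
  mid=-1.31958 |R|=0.31958 →hi
  mid=-1.93375 |R|=0.93375 →hi
  mid=-2.24084 |R|=1.24084 →lo
  mid=-2.08730 |R|=1.08730 →lo
  mid=-2.01053 |R|=1.01053 →lo
  mid=-1.97214 |R|=0.97214 →hi
  mid=-1.99133 |R|=0.99133 →hi
  mid=-2.00093 |R|=1.00093 →lo
  mid=-1.99613 |R|=0.99613 →hi
  ...
  [-2.00003,-1.99988] ⇒ x*=-2.0000
Interval (-2.0000, 0).

(-2.0000, 0).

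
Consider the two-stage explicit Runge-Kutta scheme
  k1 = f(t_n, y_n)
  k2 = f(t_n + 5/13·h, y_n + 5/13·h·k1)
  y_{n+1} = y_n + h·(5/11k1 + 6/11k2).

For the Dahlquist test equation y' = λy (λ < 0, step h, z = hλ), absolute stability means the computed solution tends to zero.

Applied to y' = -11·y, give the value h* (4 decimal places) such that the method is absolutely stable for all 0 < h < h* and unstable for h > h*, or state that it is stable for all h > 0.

Set f=λy, z=hλ:
  k1=λy_n ⇒ h·k1=z·y_n;  k2=λ(1+5/13z)y_n ⇒ h·k2=z(1+5/13z)y_n
  y_{n+1}/y_n = 1 + 5/11z + 6/11z(1+5/13z) = 1 + z + 30/143z²
  so R(z) = 1 + z + 30/143z².

Solve |R(x)|<1 on ℝ⁻.
x=-1.38: |R|=0.0195
R=1: x+30/143x²=0 ⇒ x=−143/30=-4.7667; min R=1−1/(4·30/143)=-0.1917>−1
Confirm numerically:
  x=-4.667: |R|=0.90242 <1
  x=-2.367: |R|=0.19161 <1
  x=-1.908: |R|=0.14427 <1
  x=-5.336: |R|=1.63733 >1
  x=-5.258: |R|=1.54198 >1
  x=-4.789: |R|=1.02244 >1
Interval (-4.7667, 0).

(-4.7667,0); λ=-11 ⇒ h* = (143/30)/11 = 0.4333.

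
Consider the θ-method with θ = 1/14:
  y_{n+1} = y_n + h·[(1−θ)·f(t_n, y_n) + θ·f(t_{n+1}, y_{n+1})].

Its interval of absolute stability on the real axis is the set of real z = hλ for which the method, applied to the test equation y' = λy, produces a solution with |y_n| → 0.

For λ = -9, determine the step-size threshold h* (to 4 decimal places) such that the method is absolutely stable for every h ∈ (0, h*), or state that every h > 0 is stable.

(-2.3333,0); λ=-9 ⇒ h* = (7/3)/9 = 0.2593.

With y'=λy (z=hλ):
  y_{n+1} = y_n + z·[13/14·y_n + 1/14·y_{n+1}] ⇒ (1 − 1/14z)y_{n+1} = (1 + 13/14z)y_n
  so R(z) = (1 + 13/14z)/(1 − 1/14z).

Need |R(x)|<1, x<0.
x=-0.52: |R|=0.4986
R=−1: 1+13/14x = −1+1/14x ⇒ -6/7x=2 ⇒ x=2/(-6/7)=-2.3333
Confirm numerically:
  x=-2.199: |R|=0.90049 <1
  x=-1.823: |R|=0.61297 <1
  x=-1.789: |R|=0.58629 <1
  x=-1.193: |R|=0.09932 <1
  x=-2.700: |R|=1.26347 >1
  x=-2.489: |R|=1.11329 >1
Interval (-2.3333, 0).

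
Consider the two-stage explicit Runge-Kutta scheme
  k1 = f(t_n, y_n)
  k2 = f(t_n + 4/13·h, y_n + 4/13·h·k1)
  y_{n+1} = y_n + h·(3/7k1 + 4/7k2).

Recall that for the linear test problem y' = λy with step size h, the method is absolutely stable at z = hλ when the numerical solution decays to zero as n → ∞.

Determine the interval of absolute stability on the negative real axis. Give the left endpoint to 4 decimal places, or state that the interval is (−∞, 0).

(-5.6875, 0).

Test eqn y'=λy, z=hλ:
  k1=λy_n ⇒ h·k1=z·y_n;  k2=λ(1+4/13z)y_n ⇒ h·k2=z(1+4/13z)y_n
  y_{n+1}/y_n = 1 + 3/7z + 4/7z(1+4/13z) = 1 + z + 16/91z²
  R(z) = 1 + z + 16/91z².

Find x<0 with |R(x)|<1.
x=-1.11: |R|=0.1066
R=1: x+16/91x²=0 ⇒ x=−91/16=-5.6875; min R=1−1/(4·16/91)=-0.4219>−1
Confirm numerically:
  x=-5.143: |R|=0.50763 <1
  x=-3.797: |R|=0.26211 <1
  x=-2.291: |R|=0.36815 <1
  x=-6.071: |R|=1.40936 >1
  x=-5.966: |R|=1.29214 >1
  x=-5.932: |R|=1.25501 >1
Stable set (-5.6875, 0).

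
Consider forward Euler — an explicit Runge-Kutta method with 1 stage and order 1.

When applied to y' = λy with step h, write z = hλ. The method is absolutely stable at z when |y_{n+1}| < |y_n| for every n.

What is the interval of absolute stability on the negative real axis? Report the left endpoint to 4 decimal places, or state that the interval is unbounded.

Test eqn y'=λy, z=hλ:
  order 1, 1-stage ⇒ R(z)=1+z
  (e.g. R(-1.3)=-0.30000, |R|=0.30000)

Solve |R(x)|<1 on ℝ⁻.
x=-1.3: |R|=0.3000
|R(-1.2)|=0.2000 |R(-1.06)|=0.0600 |R(-0.59)|=0.4100
Bisect:
  x_lo=-2.5664 |R|=1.5664  x_hi=-0.2288 |R|=0.7712
  mid=-1.39759 |R|=0.39759 →hi
  mid=-1.98198 |R|=0.98198 →hi
  mid=-2.27417 |R|=1.27417 →lo
  mid=-2.12807 |R|=1.12807 →lo
  mid=-2.05502 |R|=1.05502 →lo
  mid=-2.01850 |R|=1.01850 →lo
  mid=-2.00024 |R|=1.00024 →lo
  mid=-1.99111 |R|=0.99111 →hi
  mid=-1.99567 |R|=0.99567 →hi
  mid=-1.99796 |R|=0.99796 →hi
  ...
  [-2.00010,-1.99995] ⇒ x*=-2.0000
Stable set (-2.0000, 0).

z∈(-2.0000,0).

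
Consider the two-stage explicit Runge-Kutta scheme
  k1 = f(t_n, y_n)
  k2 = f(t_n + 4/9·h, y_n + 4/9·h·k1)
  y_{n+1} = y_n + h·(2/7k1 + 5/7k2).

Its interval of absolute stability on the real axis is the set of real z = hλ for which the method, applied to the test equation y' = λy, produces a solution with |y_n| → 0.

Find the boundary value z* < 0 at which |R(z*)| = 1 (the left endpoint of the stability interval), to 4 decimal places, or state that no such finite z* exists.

left endpoint -3.1500.

With y'=λy (z=hλ):
  k1=λy_n ⇒ h·k1=z·y_n;  k2=λ(1+4/9z)y_n ⇒ h·k2=z(1+4/9z)y_n
  y_{n+1}/y_n = 1 + 2/7z + 5/7z(1+4/9z) = 1 + z + 20/63z²
  Hence R(z) = 1 + z + 20/63z².

Solve |R(x)|<1 on ℝ⁻.
x=-0.75: |R|=0.4286
R=1: x+20/63x²=0 ⇒ x=−63/20=-3.1500; min R=1−1/(4·20/63)=0.2125>−1
Confirm numerically:
  x=-2.934: |R|=0.79881 <1
  x=-2.585: |R|=0.53634 <1
  x=-1.783: |R|=0.22623 <1
  x=-3.440: |R|=1.31670 >1
  x=-3.336: |R|=1.19698 >1
Stable set (-3.1500, 0).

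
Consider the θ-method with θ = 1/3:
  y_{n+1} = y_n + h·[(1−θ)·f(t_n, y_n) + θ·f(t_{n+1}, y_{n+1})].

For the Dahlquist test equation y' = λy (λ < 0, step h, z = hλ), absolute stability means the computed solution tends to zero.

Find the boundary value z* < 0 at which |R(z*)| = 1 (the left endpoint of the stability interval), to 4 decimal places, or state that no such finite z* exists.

left endpoint -6.0000.

With y'=λy (z=hλ):
  y_{n+1} = y_n + z·[2/3·y_n + 1/3·y_{n+1}] ⇒ (1 − 1/3z)y_{n+1} = (1 + 2/3z)y_n
  Hence R(z) = (1 + 2/3z)/(1 − 1/3z).

Find x<0 with |R(x)|<1.
x=-1.5: |R|=0.0000
R=−1: 1+2/3x = −1+1/3x ⇒ -1/3x=2 ⇒ x=2/(-1/3)=-6.0000
Confirm numerically:
  x=-5.306: |R|=0.91645 <1
  x=-4.490: |R|=0.79840 <1
  x=-4.419: |R|=0.78690 <1
  x=-6.289: |R|=1.03111 >1
  x=-6.250: |R|=1.02703 >1
  x=-6.206: |R|=1.02238 >1
Stable set (-6.0000, 0).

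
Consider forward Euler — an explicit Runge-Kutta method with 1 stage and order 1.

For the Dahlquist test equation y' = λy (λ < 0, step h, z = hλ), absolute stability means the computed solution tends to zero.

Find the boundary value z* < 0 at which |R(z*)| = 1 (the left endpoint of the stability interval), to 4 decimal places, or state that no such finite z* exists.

left endpoint -2.0000.

Set f=λy, z=hλ:
  order 1, 1-stage ⇒ R(z)=1+z
  (e.g. R(-1.51)=-0.51000, |R|=0.51000)

Find x<0 with |R(x)|<1.
x=-1.51: |R|=0.5100
|R(-2.03)|=1.0300 |R(-1.87)|=0.8700 |R(-0.63)|=0.3700
Bisect:
  x_lo=-2.7761 |R|=1.7761  x_hi=-0.2850 |R|=0.7150
  mid=-1.53057 |R|=0.53057 →hi
  mid=-2.15335 |R|=1.15335 →lo
  mid=-1.84196 |R|=0.84196 →hi
  mid=-1.99765 |R|=0.99765 →hi
  mid=-2.07550 |R|=1.07550 →lo
  mid=-2.03658 |R|=1.03658 →lo
  mid=-2.01712 |R|=1.01712 →lo
  mid=-2.00739 |R|=1.00739 →lo
  mid=-2.00252 |R|=1.00252 →lo
  ...
  [-2.00009,-1.99994] ⇒ x*=-2.0000
So |R|<1 on (-2.0000, 0).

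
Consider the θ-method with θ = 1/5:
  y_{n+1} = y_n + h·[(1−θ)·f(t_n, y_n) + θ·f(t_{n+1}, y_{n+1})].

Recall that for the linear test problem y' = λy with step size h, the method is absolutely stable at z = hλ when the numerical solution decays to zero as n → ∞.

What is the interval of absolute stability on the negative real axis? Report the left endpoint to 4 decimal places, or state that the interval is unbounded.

On y'=λy, z=hλ:
  y_{n+1} = y_n + z·[4/5·y_n + 1/5·y_{n+1}] ⇒ (1 − 1/5z)y_{n+1} = (1 + 4/5z)y_n
  so R(z) = (1 + 4/5z)/(1 − 1/5z).

Find x<0 with |R(x)|<1.
x=-1.07: |R|=0.1186
R=−1: 1+4/5x = −1+1/5x ⇒ -3/5x=2 ⇒ x=2/(-3/5)=-3.3333
Confirm numerically:
  x=-3.270: |R|=0.97703 <1
  x=-2.442: |R|=0.64069 <1
  x=-2.120: |R|=0.48876 <1
  x=-1.664: |R|=0.24850 <1
  x=-3.683: |R|=1.12081 >1
  x=-3.637: |R|=1.10548 >1
  x=-3.503: |R|=1.05986 >1
Stable set (-3.3333, 0).

z∈(-3.3333,0).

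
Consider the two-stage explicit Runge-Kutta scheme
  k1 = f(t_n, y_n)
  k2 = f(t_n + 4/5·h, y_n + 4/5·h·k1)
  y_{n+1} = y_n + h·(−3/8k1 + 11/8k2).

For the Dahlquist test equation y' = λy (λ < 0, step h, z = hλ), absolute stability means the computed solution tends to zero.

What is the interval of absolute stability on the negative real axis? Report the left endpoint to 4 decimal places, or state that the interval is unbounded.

z∈(-0.9091,0).

Test eqn y'=λy, z=hλ:
  k1=λy_n ⇒ h·k1=z·y_n;  k2=λ(1+4/5z)y_n ⇒ h·k2=z(1+4/5z)y_n
  y_{n+1}/y_n = 1 − 3/8z + 11/8z(1+4/5z) = 1 + z + 11/10z²
  so R(z) = 1 + z + 11/10z².

Boundary: |R(x)|=1, x<0.
x=-1.27: |R|=1.5042
R=1: x+11/10x²=0 ⇒ x=−10/11=-0.9091; min R=1−1/(4·11/10)=0.7727>−1
Confirm numerically:
  x=-0.848: |R|=0.94301 <1
  x=-0.741: |R|=0.86299 <1
  x=-0.731: |R|=0.85680 <1
  x=-1.417: |R|=1.79168 >1
  x=-1.112: |R|=1.24820 >1
  x=-0.936: |R|=1.02771 >1
So |R|<1 on (-0.9091, 0).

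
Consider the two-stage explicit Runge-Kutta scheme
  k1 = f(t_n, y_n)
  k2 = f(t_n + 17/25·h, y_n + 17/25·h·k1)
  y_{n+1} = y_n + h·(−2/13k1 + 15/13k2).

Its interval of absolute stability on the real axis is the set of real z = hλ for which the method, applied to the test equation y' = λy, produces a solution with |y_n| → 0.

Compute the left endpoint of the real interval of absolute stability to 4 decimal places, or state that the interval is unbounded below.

z* = -1.2745.

Test eqn y'=λy, z=hλ:
  k1=λy_n ⇒ h·k1=z·y_n;  k2=λ(1+17/25z)y_n ⇒ h·k2=z(1+17/25z)y_n
  y_{n+1}/y_n = 1 − 2/13z + 15/13z(1+17/25z) = 1 + z + 51/65z²
  so R(z) = 1 + z + 51/65z².

Find x<0 with |R(x)|<1.
x=-1.44: |R|=1.1870
R=1: x+51/65x²=0 ⇒ x=−65/51=-1.2745; min R=1−1/(4·51/65)=0.6814>−1
Confirm numerically:
  x=-1.159: |R|=0.89496 <1
  x=-0.586: |R|=0.68343 <1
  x=-0.532: |R|=0.69006 <1
  x=-1.786: |R|=1.71676 >1
  x=-1.396: |R|=1.13307 >1
Interval (-1.2745, 0).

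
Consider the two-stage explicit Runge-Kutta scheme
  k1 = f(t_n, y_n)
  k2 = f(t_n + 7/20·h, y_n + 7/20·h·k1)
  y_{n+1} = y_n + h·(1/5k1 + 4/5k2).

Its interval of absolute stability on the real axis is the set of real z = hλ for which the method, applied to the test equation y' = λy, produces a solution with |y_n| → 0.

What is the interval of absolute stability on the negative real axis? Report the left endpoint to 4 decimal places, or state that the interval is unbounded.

Set f=λy, z=hλ:
  k1=λy_n ⇒ h·k1=z·y_n;  k2=λ(1+7/20z)y_n ⇒ h·k2=z(1+7/20z)y_n
  y_{n+1}/y_n = 1 + 1/5z + 4/5z(1+7/20z) = 1 + z + 7/25z²
  so R(z) = 1 + z + 7/25z².

Find x<0 with |R(x)|<1.
x=-1.69: |R|=0.1097
R=1: x+7/25x²=0 ⇒ x=−25/7=-3.5714; min R=1−1/(4·7/25)=0.1071>−1
Confirm numerically:
  x=-3.504: |R|=0.93384 <1
  x=-2.553: |R|=0.27199 <1
  x=-2.464: |R|=0.23596 <1
  x=-1.487: |R|=0.13213 <1
  x=-4.154: |R|=1.67760 >1
  x=-4.079: |R|=1.57971 >1
  x=-3.895: |R|=1.35289 >1
Stable set (-3.5714, 0).

z∈(-3.5714,0).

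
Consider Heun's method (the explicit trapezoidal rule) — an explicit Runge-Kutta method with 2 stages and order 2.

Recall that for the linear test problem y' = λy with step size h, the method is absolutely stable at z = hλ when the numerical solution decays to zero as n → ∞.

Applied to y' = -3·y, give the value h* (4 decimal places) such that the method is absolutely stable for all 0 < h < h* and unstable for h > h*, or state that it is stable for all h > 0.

Test eqn y'=λy, z=hλ:
  order 2, 2-stage ⇒ R(z)=1+z+z^2/2
  (e.g. R(-0.77)=0.52645, |R|=0.52645)

Find x<0 with |R(x)|<1.
x=-0.77: |R|=0.5264
|R(-1.96)|=0.9608 |R(-1.54)|=0.6458 |R(-1.11)|=0.5060
Bisect:
  x_lo=-2.8348 |R|=2.1833  x_hi=-0.2443 |R|=0.7856
  mid=-1.53954 |R|=0.64555 →hi
  mid=-2.18718 |R|=1.20470 →lo
  mid=-1.86336 |R|=0.87270 →hi
  mid=-2.02527 |R|=1.02559 →lo
  mid=-1.94432 |R|=0.94587 →hi
  mid=-1.98480 |R|=0.98491 →hi
  mid=-2.00503 |R|=1.00505 →lo
  mid=-1.99492 |R|=0.99493 →hi
  mid=-1.99998 |R|=0.99998 →hi
  ...
  [-2.00013,-1.99998] ⇒ x*=-2.0000
So |R|<1 on (-2.0000, 0).

(-2.0000,0); λ=-3 ⇒ h* = 0.6667.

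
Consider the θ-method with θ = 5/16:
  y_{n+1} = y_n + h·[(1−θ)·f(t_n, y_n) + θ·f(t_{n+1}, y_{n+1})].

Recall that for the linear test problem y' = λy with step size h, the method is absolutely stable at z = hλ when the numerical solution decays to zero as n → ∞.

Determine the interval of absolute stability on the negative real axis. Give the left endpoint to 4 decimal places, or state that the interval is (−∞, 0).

z∈(-5.3333,0).

Test eqn y'=λy, z=hλ:
  y_{n+1} = y_n + z·[11/16·y_n + 5/16·y_{n+1}] ⇒ (1 − 5/16z)y_{n+1} = (1 + 11/16z)y_n
  Hence R(z) = (1 + 11/16z)/(1 − 5/16z).

Find x<0 with |R(x)|<1.
x=-0.97: |R|=0.2556
R=−1: 1+11/16x = −1+5/16x ⇒ -3/8x=2 ⇒ x=2/(-3/8)=-5.3333
Confirm numerically:
  x=-3.990: |R|=0.77580 <1
  x=-3.566: |R|=0.68655 <1
  x=-2.970: |R|=0.54036 <1
  x=-5.835: |R|=1.06663 >1
  x=-5.709: |R|=1.05060 >1
  x=-5.393: |R|=1.00833 >1
Stable set (-5.3333, 0).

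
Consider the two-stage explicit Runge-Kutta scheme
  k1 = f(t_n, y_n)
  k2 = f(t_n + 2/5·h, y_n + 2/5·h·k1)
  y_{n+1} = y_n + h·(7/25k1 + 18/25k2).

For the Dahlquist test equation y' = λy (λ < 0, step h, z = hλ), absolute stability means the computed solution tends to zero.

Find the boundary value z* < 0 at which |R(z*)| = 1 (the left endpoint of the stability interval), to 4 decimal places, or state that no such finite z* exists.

With y'=λy (z=hλ):
  k1=λy_n ⇒ h·k1=z·y_n;  k2=λ(1+2/5z)y_n ⇒ h·k2=z(1+2/5z)y_n
  y_{n+1}/y_n = 1 + 7/25z + 18/25z(1+2/5z) = 1 + z + 36/125z²
  so R(z) = 1 + z + 36/125z².

Solve |R(x)|<1 on ℝ⁻.
x=-1.66: |R|=0.1336
R=1: x+36/125x²=0 ⇒ x=−125/36=-3.4722; min R=1−1/(4·36/125)=0.1319>−1
Confirm numerically:
  x=-2.684: |R|=0.39071 <1
  x=-1.682: |R|=0.13279 <1
  x=-1.632: |R|=0.13507 <1
  x=-3.987: |R|=1.59110 >1
  x=-3.799: |R|=1.35753 >1
Stable set (-3.4722, 0).

left endpoint -3.4722.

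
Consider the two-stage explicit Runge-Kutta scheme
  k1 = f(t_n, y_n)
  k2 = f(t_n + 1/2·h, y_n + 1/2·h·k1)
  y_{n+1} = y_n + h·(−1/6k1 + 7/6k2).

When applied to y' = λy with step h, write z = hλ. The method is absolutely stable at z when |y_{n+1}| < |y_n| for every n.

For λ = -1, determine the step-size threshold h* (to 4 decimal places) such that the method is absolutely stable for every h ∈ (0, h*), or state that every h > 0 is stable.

With y'=λy (z=hλ):
  k1=λy_n ⇒ h·k1=z·y_n;  k2=λ(1+1/2z)y_n ⇒ h·k2=z(1+1/2z)y_n
  y_{n+1}/y_n = 1 − 1/6z + 7/6z(1+1/2z) = 1 + z + 7/12z²
  R(z) = 1 + z + 7/12z².

Find x<0 with |R(x)|<1.
x=-1.21: |R|=0.6441
R=1: x+7/12x²=0 ⇒ x=−12/7=-1.7143; min R=1−1/(4·7/12)=0.5714>−1
Confirm numerically:
  x=-1.502: |R|=0.81400 <1
  x=-1.431: |R|=0.76353 <1
  x=-1.112: |R|=0.60932 <1
  x=-0.886: |R|=0.57191 <1
  x=-1.960: |R|=1.28093 >1
  x=-1.873: |R|=1.17341 >1
  x=-1.831: |R|=1.12466 >1
So |R|<1 on (-1.7143, 0).

(-1.7143,0); λ=-1 ⇒ h* = (12/7)/1 = 1.7143.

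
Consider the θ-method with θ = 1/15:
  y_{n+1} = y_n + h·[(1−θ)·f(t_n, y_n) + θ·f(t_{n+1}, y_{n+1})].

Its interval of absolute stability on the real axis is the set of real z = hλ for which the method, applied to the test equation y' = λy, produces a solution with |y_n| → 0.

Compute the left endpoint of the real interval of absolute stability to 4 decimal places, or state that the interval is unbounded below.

Set f=λy, z=hλ:
  y_{n+1} = y_n + z·[14/15·y_n + 1/15·y_{n+1}] ⇒ (1 − 1/15z)y_{n+1} = (1 + 14/15z)y_n
  so R(z) = (1 + 14/15z)/(1 − 1/15z).

Solve |R(x)|<1 on ℝ⁻.
x=-0.52: |R|=0.4974
R=−1: 1+14/15x = −1+1/15x ⇒ -13/15x=2 ⇒ x=2/(-13/15)=-2.3077
Confirm numerically:
  x=-2.022: |R|=0.78181 <1
  x=-1.447: |R|=0.31969 <1
  x=-1.169: |R|=0.08448 <1
  x=-1.100: |R|=0.02484 <1
  x=-2.679: |R|=1.27304 >1
  x=-2.585: |R|=1.20500 >1
  x=-2.549: |R|=1.17876 >1
Stable set (-2.3077, 0).

z* = -2.3077.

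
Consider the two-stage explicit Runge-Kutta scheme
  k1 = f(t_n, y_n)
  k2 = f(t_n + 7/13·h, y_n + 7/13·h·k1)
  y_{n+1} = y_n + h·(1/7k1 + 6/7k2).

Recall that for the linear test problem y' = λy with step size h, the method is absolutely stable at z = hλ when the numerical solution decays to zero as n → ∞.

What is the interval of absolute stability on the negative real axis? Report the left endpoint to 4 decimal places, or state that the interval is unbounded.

(-2.1667, 0).

Test eqn y'=λy, z=hλ:
  k1=λy_n ⇒ h·k1=z·y_n;  k2=λ(1+7/13z)y_n ⇒ h·k2=z(1+7/13z)y_n
  y_{n+1}/y_n = 1 + 1/7z + 6/7z(1+7/13z) = 1 + z + 6/13z²
  so R(z) = 1 + z + 6/13z².

Solve |R(x)|<1 on ℝ⁻.
x=-0.48: |R|=0.6263
R=1: x+6/13x²=0 ⇒ x=−13/6=-2.1667; min R=1−1/(4·6/13)=0.4583>−1
Confirm numerically:
  x=-1.364: |R|=0.49469 <1
  x=-0.996: |R|=0.46185 <1
  x=-0.899: |R|=0.47402 <1
  x=-2.390: |R|=1.24635 >1
  x=-2.323: |R|=1.16761 >1
  x=-2.239: |R|=1.07475 >1
Stable set (-2.1667, 0).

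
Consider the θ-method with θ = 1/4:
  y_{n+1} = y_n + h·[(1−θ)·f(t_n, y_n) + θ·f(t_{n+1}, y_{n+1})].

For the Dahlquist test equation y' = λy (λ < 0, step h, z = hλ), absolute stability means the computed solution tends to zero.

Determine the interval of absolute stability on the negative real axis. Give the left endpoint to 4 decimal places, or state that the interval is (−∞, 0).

With y'=λy (z=hλ):
  y_{n+1} = y_n + z·[3/4·y_n + 1/4·y_{n+1}] ⇒ (1 − 1/4z)y_{n+1} = (1 + 3/4z)y_n
  so R(z) = (1 + 3/4z)/(1 − 1/4z).

Solve |R(x)|<1 on ℝ⁻.
x=-1.06: |R|=0.1621
R=−1: 1+3/4x = −1+1/4x ⇒ -1/2x=2 ⇒ x=2/(-1/2)=-4.0000
Confirm numerically:
  x=-3.676: |R|=0.91558 <1
  x=-3.663: |R|=0.91204 <1
  x=-3.424: |R|=0.84483 <1
  x=-2.581: |R|=0.56876 <1
  x=-4.527: |R|=1.12361 >1
  x=-4.153: |R|=1.03753 >1
Stable set (-4.0000, 0).

(-4.0000, 0).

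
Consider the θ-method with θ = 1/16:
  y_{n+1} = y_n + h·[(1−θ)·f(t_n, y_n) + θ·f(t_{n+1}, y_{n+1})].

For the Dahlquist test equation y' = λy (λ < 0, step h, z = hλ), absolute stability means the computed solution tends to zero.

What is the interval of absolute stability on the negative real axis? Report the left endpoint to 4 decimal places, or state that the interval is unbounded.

(-2.2857, 0).

With y'=λy (z=hλ):
  y_{n+1} = y_n + z·[15/16·y_n + 1/16·y_{n+1}] ⇒ (1 − 1/16z)y_{n+1} = (1 + 15/16z)y_n
  ⇒ R(z) = (1 + 15/16z)/(1 − 1/16z).

Solve |R(x)|<1 on ℝ⁻.
x=-1.73: |R|=0.5612
R=−1: 1+15/16x = −1+1/16x ⇒ -7/8x=2 ⇒ x=2/(-7/8)=-2.2857
Confirm numerically:
  x=-1.639: |R|=0.48671 <1
  x=-1.584: |R|=0.44131 <1
  x=-1.526: |R|=0.39313 <1
  x=-2.443: |R|=1.11939 >1
  x=-2.331: |R|=1.03459 >1
Stable set (-2.2857, 0).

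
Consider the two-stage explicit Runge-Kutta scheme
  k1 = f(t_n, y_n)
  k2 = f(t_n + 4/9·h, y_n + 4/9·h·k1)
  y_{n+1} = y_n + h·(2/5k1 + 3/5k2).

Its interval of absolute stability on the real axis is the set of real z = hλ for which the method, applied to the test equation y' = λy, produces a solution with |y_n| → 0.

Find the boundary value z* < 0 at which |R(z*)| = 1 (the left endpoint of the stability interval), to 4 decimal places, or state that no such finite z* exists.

left endpoint -3.7500.

On y'=λy, z=hλ:
  k1=λy_n ⇒ h·k1=z·y_n;  k2=λ(1+4/9z)y_n ⇒ h·k2=z(1+4/9z)y_n
  y_{n+1}/y_n = 1 + 2/5z + 3/5z(1+4/9z) = 1 + z + 4/15z²
  ⇒ R(z) = 1 + z + 4/15z².

Find x<0 with |R(x)|<1.
x=-1.46: |R|=0.1084
R=1: x+4/15x²=0 ⇒ x=−15/4=-3.7500; min R=1−1/(4·4/15)=0.0625>−1
Confirm numerically:
  x=-3.364: |R|=0.65373 <1
  x=-2.397: |R|=0.13516 <1
  x=-1.800: |R|=0.06400 <1
  x=-1.582: |R|=0.08539 <1
  x=-4.167: |R|=1.46337 >1
  x=-4.010: |R|=1.27803 >1
Stable set (-3.7500, 0).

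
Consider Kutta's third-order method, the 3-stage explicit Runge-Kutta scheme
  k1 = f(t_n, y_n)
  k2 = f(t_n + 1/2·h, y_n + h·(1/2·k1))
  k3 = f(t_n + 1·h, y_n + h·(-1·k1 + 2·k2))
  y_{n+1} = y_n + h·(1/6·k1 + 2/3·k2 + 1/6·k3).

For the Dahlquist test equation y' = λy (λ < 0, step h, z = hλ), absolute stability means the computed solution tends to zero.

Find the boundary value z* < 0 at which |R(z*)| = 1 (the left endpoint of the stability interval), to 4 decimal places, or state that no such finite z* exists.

Set f=λy, z=hλ:
  order 3, 3-stage ⇒ R(z)=1+z+z^2/2+z^3/6
  (e.g. R(-1.52)=0.04990, |R|=0.04990)

Boundary: |R(x)|=1, x<0.
x=-1.52: |R|=0.0499
|R(-2.34)|=0.7377 |R(-2.05)|=0.3846 |R(-0.9)|=0.3835
Bisect:
  x_lo=-3.0447 |R|=2.1138  x_hi=-0.3488 |R|=0.7049
  mid=-1.69677 |R|=0.07143 →hi
  mid=-2.37075 |R|=0.78130 →hi
  mid=-2.70773 |R|=1.35059 →lo
  mid=-2.53924 |R|=1.04410 →lo
  mid=-2.45499 |R|=0.90753 →hi
  mid=-2.49712 |R|=0.97449 →hi
  mid=-2.51818 |R|=1.00896 →lo
  mid=-2.50765 |R|=0.99164 →hi
  mid=-2.51291 |R|=1.00028 →lo
  ...
  [-2.51275,-2.51258] ⇒ x*=-2.5127
Stable set (-2.5127, 0).

z* = -2.5127.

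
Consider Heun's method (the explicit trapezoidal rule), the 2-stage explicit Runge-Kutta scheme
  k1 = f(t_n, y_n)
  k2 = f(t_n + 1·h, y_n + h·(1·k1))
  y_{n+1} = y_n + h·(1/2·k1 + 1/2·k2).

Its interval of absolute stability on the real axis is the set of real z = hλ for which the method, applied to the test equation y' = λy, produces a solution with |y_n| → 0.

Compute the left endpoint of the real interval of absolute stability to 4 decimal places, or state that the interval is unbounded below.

Test eqn y'=λy, z=hλ:
  order 2, 2-stage ⇒ R(z)=1+z+z^2/2
  (e.g. R(-0.69)=0.54805, |R|=0.54805)

Need |R(x)|<1, x<0.
x=-0.69: |R|=0.5481
|R(-1.46)|=0.6058 |R(-1.44)|=0.5968 |R(-0.87)|=0.5085
Bisect:
  x_lo=-2.6211 |R|=1.8139  x_hi=-0.2123 |R|=0.8102
  mid=-1.41670 |R|=0.58682 →hi
  mid=-2.01888 |R|=1.01906 →lo
  mid=-1.71779 |R|=0.75761 →hi
  mid=-1.86834 |R|=0.87701 →hi
  mid=-1.94361 |R|=0.94520 →hi
  mid=-1.98125 |R|=0.98142 →hi
  mid=-2.00007 |R|=1.00007 →lo
  mid=-1.99066 |R|=0.99070 →hi
  ...
  [-2.00007,-1.99992] ⇒ x*=-2.0000
Interval (-2.0000, 0).

z* = -2.0000.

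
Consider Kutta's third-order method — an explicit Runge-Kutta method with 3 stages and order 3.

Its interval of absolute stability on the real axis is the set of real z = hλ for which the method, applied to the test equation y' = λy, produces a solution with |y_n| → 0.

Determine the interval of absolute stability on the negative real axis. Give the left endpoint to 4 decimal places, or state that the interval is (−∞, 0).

z∈(-2.5127,0).

Set f=λy, z=hλ:
  order 3, 3-stage ⇒ R(z)=1+z+z^2/2+z^3/6
  (e.g. R(-1.42)=0.11099, |R|=0.11099)

Solve |R(x)|<1 on ℝ⁻.
x=-1.42: |R|=0.1110
|R(-2.66)|=1.2590 |R(-2.22)|=0.5793 |R(-1.59)|=0.0041
Bisect:
  x_lo=-2.8996 |R|=1.7589  x_hi=-0.2992 |R|=0.7411
  mid=-1.59940 |R|=0.00226 →hi
  mid=-2.24949 |R|=0.61654 →hi
  mid=-2.57454 |R|=1.10453 →lo
  mid=-2.41202 |R|=0.84188 →hi
  mid=-2.49328 |R|=0.96828 →hi
  mid=-2.53391 |R|=1.03514 →lo
  mid=-2.51359 |R|=1.00139 →lo
  mid=-2.50343 |R|=0.98476 →hi
  mid=-2.50851 |R|=0.99306 →hi
  mid=-2.51105 |R|=0.99722 →hi
  ...
  [-2.51280,-2.51264] ⇒ x*=-2.5127
Interval (-2.5127, 0).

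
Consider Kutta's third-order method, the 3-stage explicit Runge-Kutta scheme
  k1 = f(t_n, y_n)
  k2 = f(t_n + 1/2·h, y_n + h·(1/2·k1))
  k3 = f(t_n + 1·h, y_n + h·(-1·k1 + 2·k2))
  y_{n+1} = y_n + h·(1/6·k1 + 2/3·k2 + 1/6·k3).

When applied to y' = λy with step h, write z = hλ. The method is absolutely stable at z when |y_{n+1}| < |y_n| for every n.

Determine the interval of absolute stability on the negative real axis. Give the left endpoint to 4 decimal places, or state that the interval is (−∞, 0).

Test eqn y'=λy, z=hλ:
  order 3, 3-stage ⇒ R(z)=1+z+z^2/2+z^3/6
  (e.g. R(-0.79)=0.43988, |R|=0.43988)

Find x<0 with |R(x)|<1.
x=-0.79: |R|=0.4399
|R(-2.75)|=1.4349 |R(-2.38)|=0.7947 |R(-1.75)|=0.1120
Bisect:
  x_lo=-3.1790 |R|=2.4804  x_hi=-0.2108 |R|=0.8099
  mid=-1.69487 |R|=0.07002 →hi
  mid=-2.43692 |R|=0.87960 →hi
  mid=-2.80794 |R|=1.55556 →lo
  mid=-2.62243 |R|=1.18966 →lo
  mid=-2.52967 |R|=1.02805 →lo
  mid=-2.48330 |R|=0.95223 →hi
  mid=-2.50648 |R|=0.98974 →hi
  ...
  [-2.51283,-2.51264] ⇒ x*=-2.5127
Interval (-2.5127, 0).

(-2.5127, 0).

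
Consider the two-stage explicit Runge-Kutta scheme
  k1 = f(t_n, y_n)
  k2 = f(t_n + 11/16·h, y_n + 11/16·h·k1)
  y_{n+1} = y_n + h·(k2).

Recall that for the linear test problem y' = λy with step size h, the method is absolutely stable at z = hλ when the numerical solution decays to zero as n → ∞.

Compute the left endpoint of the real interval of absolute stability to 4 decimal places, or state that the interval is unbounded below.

Test eqn y'=λy, z=hλ:
  k1=λy_n ⇒ h·k1=z·y_n;  k2=λ(1+11/16z)y_n ⇒ h·k2=z(1+11/16z)y_n
  y_{n+1}/y_n = 1 + z(1+11/16z) = 1 + z + 11/16z²
  Hence R(z) = 1 + z + 11/16z².

Need |R(x)|<1, x<0.
x=-0.83: |R|=0.6436
R=1: x+11/16x²=0 ⇒ x=−16/11=-1.4545; min R=1−1/(4·11/16)=0.6364>−1
Confirm numerically:
  x=-1.198: |R|=0.78870 <1
  x=-1.132: |R|=0.74898 <1
  x=-0.672: |R|=0.63846 <1
  x=-1.667: |R|=1.24349 >1
  x=-1.647: |R|=1.21792 >1
  x=-1.642: |R|=1.21161 >1
Interval (-1.4545, 0).

left endpoint -1.4545.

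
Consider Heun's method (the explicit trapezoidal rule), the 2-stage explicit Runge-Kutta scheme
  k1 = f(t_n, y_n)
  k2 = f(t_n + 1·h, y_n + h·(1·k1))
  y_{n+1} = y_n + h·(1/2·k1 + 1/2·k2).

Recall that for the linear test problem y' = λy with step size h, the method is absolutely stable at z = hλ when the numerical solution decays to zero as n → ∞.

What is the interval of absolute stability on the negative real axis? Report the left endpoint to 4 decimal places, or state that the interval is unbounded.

(-2.0000, 0).

On y'=λy, z=hλ:
  order 2, 2-stage ⇒ R(z)=1+z+z^2/2
  (e.g. R(-0.46)=0.64580, |R|=0.64580)

Find x<0 with |R(x)|<1.
x=-0.46: |R|=0.6458
|R(-2.15)|=1.1612 |R(-1.27)|=0.5364 |R(-1.01)|=0.5000
Bisect:
  x_lo=-2.7240 |R|=1.9860  x_hi=-0.2719 |R|=0.7651
  mid=-1.49795 |R|=0.62398 →hi
  mid=-2.11096 |R|=1.11712 →lo
  mid=-1.80445 |R|=0.82357 →hi
  mid=-1.95771 |R|=0.95860 →hi
  mid=-2.03433 |R|=1.03492 →lo
  mid=-1.99602 |R|=0.99603 →hi
  mid=-2.01518 |R|=1.01529 →lo
  ...
  [-2.00006,-1.99991] ⇒ x*=-2.0000
Stable set (-2.0000, 0).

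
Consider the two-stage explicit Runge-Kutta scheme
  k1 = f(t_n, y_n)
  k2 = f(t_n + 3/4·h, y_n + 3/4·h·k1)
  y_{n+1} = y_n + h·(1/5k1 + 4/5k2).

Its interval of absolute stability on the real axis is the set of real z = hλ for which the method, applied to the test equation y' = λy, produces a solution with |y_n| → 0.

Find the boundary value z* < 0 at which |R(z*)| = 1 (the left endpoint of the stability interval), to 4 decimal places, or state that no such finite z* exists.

On y'=λy, z=hλ:
  k1=λy_n ⇒ h·k1=z·y_n;  k2=λ(1+3/4z)y_n ⇒ h·k2=z(1+3/4z)y_n
  y_{n+1}/y_n = 1 + 1/5z + 4/5z(1+3/4z) = 1 + z + 3/5z²
  ⇒ R(z) = 1 + z + 3/5z².

Solve |R(x)|<1 on ℝ⁻.
x=-0.72: |R|=0.5910
R=1: x+3/5x²=0 ⇒ x=−5/3=-1.6667; min R=1−1/(4·3/5)=0.5833>−1
Confirm numerically:
  x=-1.532: |R|=0.87621 <1
  x=-1.247: |R|=0.68601 <1
  x=-1.004: |R|=0.60081 <1
  x=-0.857: |R|=0.58367 <1
  x=-2.085: |R|=1.52333 >1
  x=-2.049: |R|=1.47004 >1
  x=-1.771: |R|=1.11086 >1
Stable set (-1.6667, 0).

z* = -1.6667.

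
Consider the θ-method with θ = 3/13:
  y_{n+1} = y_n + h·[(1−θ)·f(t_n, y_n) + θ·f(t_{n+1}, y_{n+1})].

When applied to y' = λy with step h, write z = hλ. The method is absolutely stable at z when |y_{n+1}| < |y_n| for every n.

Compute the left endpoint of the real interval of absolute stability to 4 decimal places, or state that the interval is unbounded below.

left endpoint -3.7143.

Set f=λy, z=hλ:
  y_{n+1} = y_n + z·[10/13·y_n + 3/13·y_{n+1}] ⇒ (1 − 3/13z)y_{n+1} = (1 + 10/13z)y_n
  Hence R(z) = (1 + 10/13z)/(1 − 3/13z).

Need |R(x)|<1, x<0.
x=-1.29: |R|=0.0059
R=−1: 1+10/13x = −1+3/13x ⇒ -7/13x=2 ⇒ x=2/(-7/13)=-3.7143
Confirm numerically:
  x=-3.098: |R|=0.80650 <1
  x=-2.843: |R|=0.71671 <1
  x=-2.503: |R|=0.58657 <1
  x=-2.141: |R|=0.43299 <1
  x=-4.189: |R|=1.12997 >1
  x=-4.076: |R|=1.10036 >1
  x=-3.765: |R|=1.01461 >1
Stable set (-3.7143, 0).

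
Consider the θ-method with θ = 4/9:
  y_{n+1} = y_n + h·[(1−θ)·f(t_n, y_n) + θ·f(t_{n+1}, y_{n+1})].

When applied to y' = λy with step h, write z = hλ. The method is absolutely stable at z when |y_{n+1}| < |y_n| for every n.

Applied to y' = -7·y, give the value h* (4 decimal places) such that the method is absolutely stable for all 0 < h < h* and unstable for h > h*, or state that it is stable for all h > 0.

(-18.0000,0); λ=-7 ⇒ h* = (18)/7 = 2.5714.

Set f=λy, z=hλ:
  y_{n+1} = y_n + z·[5/9·y_n + 4/9·y_{n+1}] ⇒ (1 − 4/9z)y_{n+1} = (1 + 5/9z)y_n
  R(z) = (1 + 5/9z)/(1 − 4/9z).

Solve |R(x)|<1 on ℝ⁻.
x=-1.77: |R|=0.0093
R=−1: 1+5/9x = −1+4/9x ⇒ -1/9x=2 ⇒ x=2/(-1/9)=-18.0000
Confirm numerically:
  x=-14.162: |R|=0.94154 <1
  x=-9.419: |R|=0.81616 <1
  x=-9.356: |R|=0.81380 <1
  x=-18.370: |R|=1.00449 >1
  x=-18.224: |R|=1.00274 >1
  x=-18.182: |R|=1.00223 >1
Stable set (-18.0000, 0).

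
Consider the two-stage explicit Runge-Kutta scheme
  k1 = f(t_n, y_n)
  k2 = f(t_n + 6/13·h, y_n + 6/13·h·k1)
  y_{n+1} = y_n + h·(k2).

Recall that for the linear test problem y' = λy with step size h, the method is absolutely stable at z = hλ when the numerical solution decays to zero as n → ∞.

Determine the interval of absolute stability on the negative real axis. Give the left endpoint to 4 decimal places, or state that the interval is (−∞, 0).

(-2.1667, 0).

With y'=λy (z=hλ):
  k1=λy_n ⇒ h·k1=z·y_n;  k2=λ(1+6/13z)y_n ⇒ h·k2=z(1+6/13z)y_n
  y_{n+1}/y_n = 1 + z(1+6/13z) = 1 + z + 6/13z²
  ⇒ R(z) = 1 + z + 6/13z².

Solve |R(x)|<1 on ℝ⁻.
x=-1.41: |R|=0.5076
R=1: x+6/13x²=0 ⇒ x=−13/6=-2.1667; min R=1−1/(4·6/13)=0.4583>−1
Confirm numerically:
  x=-1.983: |R|=0.83190 <1
  x=-1.604: |R|=0.58345 <1
  x=-1.577: |R|=0.57081 <1
  x=-2.426: |R|=1.29037 >1
  x=-2.252: |R|=1.08869 >1
Interval (-2.1667, 0).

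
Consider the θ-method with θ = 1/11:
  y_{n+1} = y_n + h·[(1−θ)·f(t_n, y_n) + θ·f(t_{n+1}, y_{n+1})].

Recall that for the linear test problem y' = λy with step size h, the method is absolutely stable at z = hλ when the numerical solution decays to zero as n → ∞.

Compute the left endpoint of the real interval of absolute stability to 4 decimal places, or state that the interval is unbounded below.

z* = -2.4444.

With y'=λy (z=hλ):
  y_{n+1} = y_n + z·[10/11·y_n + 1/11·y_{n+1}] ⇒ (1 − 1/11z)y_{n+1} = (1 + 10/11z)y_n
  R(z) = (1 + 10/11z)/(1 − 1/11z).

Boundary: |R(x)|=1, x<0.
x=-0.4: |R|=0.6140
R=−1: 1+10/11x = −1+1/11x ⇒ -9/11x=2 ⇒ x=2/(-9/11)=-2.4444
Confirm numerically:
  x=-2.188: |R|=0.82499 <1
  x=-1.892: |R|=0.61433 <1
  x=-1.830: |R|=0.56898 <1
  x=-1.042: |R|=0.04816 <1
  x=-2.901: |R|=1.29559 >1
  x=-2.516: |R|=1.04765 >1
So |R|<1 on (-2.4444, 0).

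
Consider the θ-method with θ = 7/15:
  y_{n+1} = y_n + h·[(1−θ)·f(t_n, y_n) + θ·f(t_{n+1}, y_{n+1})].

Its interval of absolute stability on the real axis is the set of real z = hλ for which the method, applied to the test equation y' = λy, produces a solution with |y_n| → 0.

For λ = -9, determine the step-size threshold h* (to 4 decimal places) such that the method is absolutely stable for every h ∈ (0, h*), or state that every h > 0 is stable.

(-30.0000,0); λ=-9 ⇒ h* = (30)/9 = 3.3333.

Set f=λy, z=hλ:
  y_{n+1} = y_n + z·[8/15·y_n + 7/15·y_{n+1}] ⇒ (1 − 7/15z)y_{n+1} = (1 + 8/15z)y_n
  ⇒ R(z) = (1 + 8/15z)/(1 − 7/15z).

Need |R(x)|<1, x<0.
x=-0.68: |R|=0.4838
R=−1: 1+8/15x = −1+7/15x ⇒ -1/15x=2 ⇒ x=2/(-1/15)=-30.0000
Confirm numerically:
  x=-28.697: |R|=0.99396 <1
  x=-26.158: |R|=0.98061 <1
  x=-17.737: |R|=0.91188 <1
  x=-14.324: |R|=0.86400 <1
  x=-30.516: |R|=1.00226 >1
  x=-30.470: |R|=1.00206 >1
  x=-30.095: |R|=1.00042 >1
Stable set (-30.0000, 0).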